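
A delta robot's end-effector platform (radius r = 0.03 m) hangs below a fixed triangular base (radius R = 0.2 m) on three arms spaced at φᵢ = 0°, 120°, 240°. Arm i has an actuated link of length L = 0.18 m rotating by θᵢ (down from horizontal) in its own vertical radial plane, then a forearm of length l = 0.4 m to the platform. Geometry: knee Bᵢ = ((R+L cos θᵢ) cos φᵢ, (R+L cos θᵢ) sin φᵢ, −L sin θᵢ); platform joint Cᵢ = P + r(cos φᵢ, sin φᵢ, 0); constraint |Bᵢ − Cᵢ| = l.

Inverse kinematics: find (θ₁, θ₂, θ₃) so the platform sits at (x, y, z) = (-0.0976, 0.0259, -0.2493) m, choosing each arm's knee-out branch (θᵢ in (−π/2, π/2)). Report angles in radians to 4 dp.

rotate P by −φ1: (-0.0976, 0.0259, -0.2493)
  e−x'=0.2676;  (l²−L²−(e−x')²−y'²−z²)/2L = -0.0190
  θ1 = atan2(B,A) + arccos(C/0.3657) = 0.8727
rotate P by −φ2: (0.0712, 0.0716, -0.2493)
  A=0.0988, B=-0.2493, C=(l²−L²−A²−y'²−z²)/(2L)=0.1405
  θ2 = atan2(B,A) + arccos(C/0.2682) = -0.1742
rotate P by −φ3: (0.0264, -0.0975, -0.2493)
  A cos θ + B sin θ = C:  0.1436·cos θ + -0.2493·sin θ = 0.0981
  √(A²+B²)=0.2877;  θ3 = -1.0481+1.2228 ≈ 0.1747

θ₁ = 0.8727, θ₂ = -0.1742, θ₃ = 0.1747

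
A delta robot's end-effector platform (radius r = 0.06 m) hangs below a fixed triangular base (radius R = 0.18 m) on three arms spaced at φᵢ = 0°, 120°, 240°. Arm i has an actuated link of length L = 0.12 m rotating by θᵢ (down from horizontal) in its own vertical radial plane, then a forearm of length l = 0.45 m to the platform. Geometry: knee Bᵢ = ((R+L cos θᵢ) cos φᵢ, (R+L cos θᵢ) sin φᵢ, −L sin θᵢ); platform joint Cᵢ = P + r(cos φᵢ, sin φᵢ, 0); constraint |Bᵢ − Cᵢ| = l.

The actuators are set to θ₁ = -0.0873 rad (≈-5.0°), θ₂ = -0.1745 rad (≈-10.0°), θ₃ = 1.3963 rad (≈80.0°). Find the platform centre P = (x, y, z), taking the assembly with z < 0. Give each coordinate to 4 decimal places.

(0.1090, 0.2072, -0.3671)

φ1=0.0°: virtual centre (0.2395, 0.0000, 0.0105), radius l
φ2=120.0°: virtual centre (-0.1191, 0.2063, 0.0208), radius l
φ3=240.0°: virtual centre (-0.0704, -0.1220, -0.1182), radius l
subtract pairs → two planes through P
[-0.7173 0.4125 0.0207]·P = -0.0003;  [-0.6199 -0.2439 -0.2573]·P = -0.0237
Cramer: x(z) = 0.0229-0.2347z;  y(z) = 0.0390-0.4583z
into |P−O₁|² = l²: 1.2651z² + 0.0450z + -0.1539 = 0;  Δ = 0.7810;  z = -0.3671 or 0.3315 → z<0 root = -0.3671
x = 0.1090, y = 0.2072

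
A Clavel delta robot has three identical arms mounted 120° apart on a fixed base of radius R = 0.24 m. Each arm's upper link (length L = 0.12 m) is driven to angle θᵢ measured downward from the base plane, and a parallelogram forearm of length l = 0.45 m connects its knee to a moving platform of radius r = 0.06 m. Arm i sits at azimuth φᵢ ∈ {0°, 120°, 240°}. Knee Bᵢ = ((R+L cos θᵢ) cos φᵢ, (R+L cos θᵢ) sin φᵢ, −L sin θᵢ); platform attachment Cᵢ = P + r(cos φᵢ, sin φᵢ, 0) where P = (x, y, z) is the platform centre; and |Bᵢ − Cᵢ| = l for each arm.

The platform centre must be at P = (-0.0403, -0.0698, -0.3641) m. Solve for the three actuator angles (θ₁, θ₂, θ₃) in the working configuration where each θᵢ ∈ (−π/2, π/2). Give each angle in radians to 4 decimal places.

θ₁ = 0.5233, θ₂ = 0.5233, θ₃ = -0.2617

rotate P by −φ1: (-0.0403, -0.0698, -0.3641)
  A=0.2203, B=-0.3641, C=(l²−L²−A²−y'²−z²)/(2L)=0.0089
  γ=atan2(-0.3641,0.2203)=-1.0267;  ψ=arccos(0.0208)=1.5500;  θ1=γ+ψ≈0.5233
rotate P by −φ2: (-0.0403, 0.0698, -0.3641)
  A cos θ + B sin θ = C:  0.2203·cos θ + -0.3641·sin θ = 0.0089
  √(A²+B²)=0.4256;  θ2 = -1.0267+1.5500 ≈ 0.5233
arm 3 (φ=240.0°): x'=0.0806, y'=0.0000
  A=0.0994, B=-0.3641, C=(l²−L²−A²−y'²−z²)/(2L)=0.1902
  γ=atan2(-0.3641,0.0994)=-1.3043;  ψ=arccos(0.5040)=1.0426;  θ3=γ+ψ≈-0.2617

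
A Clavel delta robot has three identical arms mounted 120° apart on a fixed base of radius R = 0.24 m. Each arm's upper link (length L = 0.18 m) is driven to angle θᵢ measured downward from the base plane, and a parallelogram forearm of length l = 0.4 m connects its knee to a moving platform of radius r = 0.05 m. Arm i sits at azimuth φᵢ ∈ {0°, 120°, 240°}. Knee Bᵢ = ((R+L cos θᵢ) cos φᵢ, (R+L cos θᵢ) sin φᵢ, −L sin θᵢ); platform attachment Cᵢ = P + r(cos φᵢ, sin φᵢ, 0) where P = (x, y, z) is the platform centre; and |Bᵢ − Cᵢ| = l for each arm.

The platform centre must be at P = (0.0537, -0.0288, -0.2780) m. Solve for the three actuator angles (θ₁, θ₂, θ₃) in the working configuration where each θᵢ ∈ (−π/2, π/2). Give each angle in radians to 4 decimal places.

rotate P by −φ1: (0.0537, -0.0288, -0.2780)
  A cos θ + B sin θ = C:  0.1363·cos θ + -0.2780·sin θ = 0.0859
  γ=atan2(-0.2780,0.1363)=-1.1149;  ψ=arccos(0.2773)=1.2898;  θ1=γ+ψ≈0.1749
φ2=120.0° → target in arm frame (-0.0518, -0.0321)
  e−x'=0.2418;  (l²−L²−(e−x')²−y'²−z²)/2L = -0.0255
  γ=atan2(-0.2780,0.2418)=-0.8549;  ψ=arccos(-0.0692)=1.6400;  θ2=γ+ψ≈0.7851
φ3=240.0° → target in arm frame (-0.0019, 0.0609)
  A=0.1919, B=-0.2780, C=(l²−L²−A²−y'²−z²)/(2L)=0.0272
  γ=atan2(-0.2780,0.1919)=-0.9666;  ψ=arccos(0.0804)=1.4903;  θ3=γ+ψ≈0.5237

θ₁ = 0.1749, θ₂ = 0.7851, θ₃ = 0.5237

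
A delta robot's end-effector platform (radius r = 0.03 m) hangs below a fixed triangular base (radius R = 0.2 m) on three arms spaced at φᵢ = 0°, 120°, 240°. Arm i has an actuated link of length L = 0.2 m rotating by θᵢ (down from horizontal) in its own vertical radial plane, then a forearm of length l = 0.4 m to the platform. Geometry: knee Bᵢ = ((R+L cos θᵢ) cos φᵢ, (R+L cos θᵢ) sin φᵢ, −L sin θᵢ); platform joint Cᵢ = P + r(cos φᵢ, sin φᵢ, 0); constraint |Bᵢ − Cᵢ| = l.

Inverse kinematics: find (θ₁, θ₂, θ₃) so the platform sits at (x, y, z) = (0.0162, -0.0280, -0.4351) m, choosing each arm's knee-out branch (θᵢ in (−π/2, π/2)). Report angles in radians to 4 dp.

φ1=0.0° → target in arm frame (0.0162, -0.0280)
  A cos θ + B sin θ = C:  0.1538·cos θ + -0.4351·sin θ = -0.2344
  γ=atan2(-0.4351,0.1538)=-1.2310;  ψ=arccos(-0.5079)=2.1035;  θ1=γ+ψ≈0.8725
rotate P by −φ2: (-0.0323, 0.0000, -0.4351)
  e−x'=0.2023;  (l²−L²−(e−x')²−y'²−z²)/2L = -0.2756
  θ2 = atan2(B,A) + arccos(C/0.4799) = 1.0472
arm 3 (φ=240.0°): x'=0.0161, y'=0.0280
  A=0.1539, B=-0.4351, C=(l²−L²−A²−y'²−z²)/(2L)=-0.2344
  γ=atan2(-0.4351,0.1539)=-1.2309;  ψ=arccos(-0.5080)=2.1036;  θ3=γ+ψ≈0.8727

θ₁ = 0.8725, θ₂ = 1.0472, θ₃ = 0.8727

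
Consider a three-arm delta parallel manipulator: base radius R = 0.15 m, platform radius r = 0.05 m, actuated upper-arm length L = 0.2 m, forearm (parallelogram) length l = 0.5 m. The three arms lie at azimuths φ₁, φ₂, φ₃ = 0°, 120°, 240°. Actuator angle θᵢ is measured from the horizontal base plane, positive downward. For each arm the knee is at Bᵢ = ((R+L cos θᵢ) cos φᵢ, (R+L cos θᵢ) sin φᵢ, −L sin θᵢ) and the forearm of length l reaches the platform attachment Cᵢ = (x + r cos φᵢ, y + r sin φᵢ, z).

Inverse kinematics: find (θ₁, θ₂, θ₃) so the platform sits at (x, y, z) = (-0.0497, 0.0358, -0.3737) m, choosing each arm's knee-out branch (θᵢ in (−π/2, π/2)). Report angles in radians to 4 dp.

φ1=0.0° → target in arm frame (-0.0497, 0.0358)
  A cos θ + B sin θ = C:  0.1497·cos θ + -0.3737·sin θ = 0.1166
  √(A²+B²)=0.4026;  θ1 = -1.1898+1.2768 ≈ 0.0871
φ2=120.0° → target in arm frame (0.0559, 0.0251)
  A=0.0441, B=-0.3737, C=(l²−L²−A²−y'²−z²)/(2L)=0.1694
  θ2 = atan2(B,A) + arccos(C/0.3763) = -0.3494
φ3=240.0° → target in arm frame (-0.0062, -0.0609)
  A=0.1062, B=-0.3737, C=(l²−L²−A²−y'²−z²)/(2L)=0.1384
  θ3 = atan2(B,A) + arccos(C/0.3885) = -0.0875

θ₁ = 0.0871, θ₂ = -0.3494, θ₃ = -0.0875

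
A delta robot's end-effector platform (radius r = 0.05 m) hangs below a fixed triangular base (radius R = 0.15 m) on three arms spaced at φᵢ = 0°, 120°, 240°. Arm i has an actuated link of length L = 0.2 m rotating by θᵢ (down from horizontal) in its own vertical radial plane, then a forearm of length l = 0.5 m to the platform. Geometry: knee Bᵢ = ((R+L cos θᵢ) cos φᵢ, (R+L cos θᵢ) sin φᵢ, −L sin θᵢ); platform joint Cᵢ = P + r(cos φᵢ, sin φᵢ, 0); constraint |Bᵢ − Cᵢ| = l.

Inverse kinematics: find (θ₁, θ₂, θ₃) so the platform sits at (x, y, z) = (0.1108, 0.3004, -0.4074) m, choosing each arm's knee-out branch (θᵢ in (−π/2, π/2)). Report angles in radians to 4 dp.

θ₁ = 0.2617, θ₂ = -0.0873, θ₃ = 1.3962

rotate P by −φ1: (0.1108, 0.3004, -0.4074)
  A cos θ + B sin θ = C:  -0.0108·cos θ + -0.4074·sin θ = -0.1158
  √(A²+B²)=0.4075;  θ1 = -1.5973+1.8590 ≈ 0.2617
arm 2 (φ=120.0°): x'=0.2048, y'=-0.2462
  e−x'=-0.1048;  (l²−L²−(e−x')²−y'²−z²)/2L = -0.0689
  γ=atan2(-0.4074,-0.1048)=-1.8225;  ψ=arccos(-0.1637)=1.7352;  θ2=γ+ψ≈-0.0873
arm 3 (φ=240.0°): x'=-0.3156, y'=-0.0542
  A cos θ + B sin θ = C:  0.4156·cos θ + -0.4074·sin θ = -0.3290
  √(A²+B²)=0.5819;  θ3 = -0.7755+2.1717 ≈ 1.3962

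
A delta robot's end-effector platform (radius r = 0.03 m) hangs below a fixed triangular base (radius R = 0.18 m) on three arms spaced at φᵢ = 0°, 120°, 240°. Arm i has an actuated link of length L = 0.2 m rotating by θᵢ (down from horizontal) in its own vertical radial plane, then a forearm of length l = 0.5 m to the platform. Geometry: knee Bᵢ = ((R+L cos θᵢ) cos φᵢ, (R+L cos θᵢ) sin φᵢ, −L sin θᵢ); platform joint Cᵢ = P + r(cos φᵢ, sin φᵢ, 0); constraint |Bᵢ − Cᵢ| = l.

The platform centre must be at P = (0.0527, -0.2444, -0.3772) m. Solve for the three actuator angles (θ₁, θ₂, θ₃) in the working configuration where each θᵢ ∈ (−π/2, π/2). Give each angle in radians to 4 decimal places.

arm 1 (φ=0.0°): x'=0.0527, y'=-0.2444
  e−x'=0.0973;  (l²−L²−(e−x')²−y'²−z²)/2L = -0.0037
  √(A²+B²)=0.3895;  θ1 = -1.3183+1.5803 ≈ 0.2619
rotate P by −φ2: (-0.2380, 0.0766, -0.3772)
  A=0.3880, B=-0.3772, C=(l²−L²−A²−y'²−z²)/(2L)=-0.2217
  θ2 = atan2(B,A) + arccos(C/0.5411) = 1.2217
arm 3 (φ=240.0°): x'=0.1853, y'=0.1678
  A cos θ + B sin θ = C:  -0.0353·cos θ + -0.3772·sin θ = 0.0958
  √(A²+B²)=0.3788;  θ3 = -1.6641+1.3153 ≈ -0.3489

θ₁ = 0.2619, θ₂ = 1.2217, θ₃ = -0.3489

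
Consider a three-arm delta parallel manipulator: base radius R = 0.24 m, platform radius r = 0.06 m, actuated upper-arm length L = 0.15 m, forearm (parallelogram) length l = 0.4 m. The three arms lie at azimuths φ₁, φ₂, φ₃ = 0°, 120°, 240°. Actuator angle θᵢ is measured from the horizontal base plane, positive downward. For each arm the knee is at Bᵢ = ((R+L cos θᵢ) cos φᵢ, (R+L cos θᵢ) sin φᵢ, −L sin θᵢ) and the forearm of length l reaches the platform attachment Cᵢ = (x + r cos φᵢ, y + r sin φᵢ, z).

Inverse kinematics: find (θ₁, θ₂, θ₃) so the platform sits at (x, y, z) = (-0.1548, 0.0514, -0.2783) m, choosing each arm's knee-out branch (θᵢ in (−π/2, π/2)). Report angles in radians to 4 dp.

θ₁ = 1.3093, θ₂ = -0.3491, θ₃ = 0.3494

arm 1 (φ=0.0°): x'=-0.1548, y'=0.0514
  A=0.3348, B=-0.2783, C=(l²−L²−A²−y'²−z²)/(2L)=-0.1823
  θ1 = atan2(B,A) + arccos(C/0.4354) = 1.3093
φ2=120.0° → target in arm frame (0.1219, 0.1084)
  A=0.0581, B=-0.2783, C=(l²−L²−A²−y'²−z²)/(2L)=0.1498
  γ=atan2(-0.2783,0.0581)=-1.3650;  ψ=arccos(0.5268)=1.0159;  θ2=γ+ψ≈-0.3491
rotate P by −φ3: (0.0329, -0.1598, -0.2783)
  A cos θ + B sin θ = C:  0.1471·cos θ + -0.2783·sin θ = 0.0429
  γ=atan2(-0.2783,0.1471)=-1.0845;  ψ=arccos(0.1364)=1.4339;  θ3=γ+ψ≈0.3494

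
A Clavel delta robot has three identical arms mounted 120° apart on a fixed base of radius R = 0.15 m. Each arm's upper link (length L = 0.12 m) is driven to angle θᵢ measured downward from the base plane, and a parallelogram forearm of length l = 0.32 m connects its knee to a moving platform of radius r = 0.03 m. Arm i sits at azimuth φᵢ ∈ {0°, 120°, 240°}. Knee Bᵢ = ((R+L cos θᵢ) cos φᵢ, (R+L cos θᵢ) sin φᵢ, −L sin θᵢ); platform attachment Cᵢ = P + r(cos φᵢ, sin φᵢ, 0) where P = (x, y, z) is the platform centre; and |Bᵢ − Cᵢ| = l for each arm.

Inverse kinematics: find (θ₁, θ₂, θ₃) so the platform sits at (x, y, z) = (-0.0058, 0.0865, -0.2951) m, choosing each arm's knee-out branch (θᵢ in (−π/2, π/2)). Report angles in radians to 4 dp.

θ₁ = 0.6981, θ₂ = 0.1745, θ₃ = 1.0470

rotate P by −φ1: (-0.0058, 0.0865, -0.2951)
  A cos θ + B sin θ = C:  0.1258·cos θ + -0.2951·sin θ = -0.0933
  θ1 = atan2(B,A) + arccos(C/0.3208) = 0.6981
arm 2 (φ=120.0°): x'=0.0778, y'=-0.0382
  e−x'=0.0422;  (l²−L²−(e−x')²−y'²−z²)/2L = -0.0097
  γ=atan2(-0.2951,0.0422)=-1.4288;  ψ=arccos(-0.0325)=1.6033;  θ2=γ+ψ≈0.1745
arm 3 (φ=240.0°): x'=-0.0720, y'=-0.0483
  e−x'=0.1920;  (l²−L²−(e−x')²−y'²−z²)/2L = -0.1595
  θ3 = atan2(B,A) + arccos(C/0.3521) = 1.0470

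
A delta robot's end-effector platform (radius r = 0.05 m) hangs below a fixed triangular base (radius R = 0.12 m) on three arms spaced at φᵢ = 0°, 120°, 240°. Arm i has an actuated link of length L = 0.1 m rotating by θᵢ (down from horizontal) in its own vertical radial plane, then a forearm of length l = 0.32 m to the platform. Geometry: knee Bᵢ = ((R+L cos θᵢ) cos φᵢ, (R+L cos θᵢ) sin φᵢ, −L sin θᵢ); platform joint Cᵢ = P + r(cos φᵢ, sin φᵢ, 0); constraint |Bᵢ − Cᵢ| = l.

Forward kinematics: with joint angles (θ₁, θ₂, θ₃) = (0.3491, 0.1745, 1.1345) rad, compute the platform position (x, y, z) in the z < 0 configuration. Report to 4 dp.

(0.0450, 0.1143, -0.3084)

arm 1 at φ=0.0°: e+L cos θ1 = 0.1640;  centre 1 = (0.1640, 0.0000, -0.0342)
centre 2 = (0.1685·cos120.0°, 0.1685·sin120.0°, -0.0174) = (-0.0842, 0.1459, -0.0174)
φ3=240.0°: virtual centre (-0.0561, -0.0972, -0.0906), radius l
subtract pairs → two planes through P
[-0.4964 0.2918 0.0337]·P = 0.0006;  [-0.4402 -0.1944 -0.1129]·P = -0.0072
det = 0.2250;  x = 0.0088+-0.1173z,  y = 0.0172+-0.3149z
sphere 1 gives Az²+Bz+C=0 with A=1.1129, B=0.0940, C=-0.0769;  B²−4AC=0.3510;  roots -0.3084, 0.2240;  negative root z = -0.3084
x = 0.0450, y = 0.1143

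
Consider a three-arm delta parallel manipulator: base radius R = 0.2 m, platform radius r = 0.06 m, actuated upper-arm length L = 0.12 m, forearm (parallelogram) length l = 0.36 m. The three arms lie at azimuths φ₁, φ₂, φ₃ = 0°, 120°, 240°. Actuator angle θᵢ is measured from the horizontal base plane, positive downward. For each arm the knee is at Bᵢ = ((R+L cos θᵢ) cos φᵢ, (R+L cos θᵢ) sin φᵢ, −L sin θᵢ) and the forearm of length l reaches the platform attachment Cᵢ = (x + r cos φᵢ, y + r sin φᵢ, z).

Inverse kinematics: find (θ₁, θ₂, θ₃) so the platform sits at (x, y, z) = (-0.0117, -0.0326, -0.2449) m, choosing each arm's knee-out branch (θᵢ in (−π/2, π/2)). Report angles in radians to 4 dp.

θ₁ = 0.0872, θ₂ = 0.1748, θ₃ = -0.3486

arm 1 (φ=0.0°): x'=-0.0117, y'=-0.0326
  A cos θ + B sin θ = C:  0.1517·cos θ + -0.2449·sin θ = 0.1298
  θ1 = atan2(B,A) + arccos(C/0.2881) = 0.0872
arm 2 (φ=120.0°): x'=-0.0224, y'=0.0264
  e−x'=0.1624;  (l²−L²−(e−x')²−y'²−z²)/2L = 0.1173
  γ=atan2(-0.2449,0.1624)=-0.9853;  ψ=arccos(0.3993)=1.1601;  θ2=γ+ψ≈0.1748
arm 3 (φ=240.0°): x'=0.0341, y'=0.0062
  A=0.1059, B=-0.2449, C=(l²−L²−A²−y'²−z²)/(2L)=0.1832
  √(A²+B²)=0.2668;  θ3 = -1.1626+0.8140 ≈ -0.3486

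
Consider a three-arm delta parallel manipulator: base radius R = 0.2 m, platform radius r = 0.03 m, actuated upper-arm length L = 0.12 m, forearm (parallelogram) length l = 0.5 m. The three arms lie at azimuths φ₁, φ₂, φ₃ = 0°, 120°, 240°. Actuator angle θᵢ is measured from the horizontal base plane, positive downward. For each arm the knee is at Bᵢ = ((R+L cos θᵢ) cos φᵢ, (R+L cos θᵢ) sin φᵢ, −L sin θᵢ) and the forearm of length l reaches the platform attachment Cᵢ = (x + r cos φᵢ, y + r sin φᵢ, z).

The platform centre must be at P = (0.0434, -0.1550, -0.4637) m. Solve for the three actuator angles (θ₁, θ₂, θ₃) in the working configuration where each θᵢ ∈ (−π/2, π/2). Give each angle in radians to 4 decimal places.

arm 1 (φ=0.0°): x'=0.0434, y'=-0.1550
  e−x'=0.1266;  (l²−L²−(e−x')²−y'²−z²)/2L = -0.0811
  √(A²+B²)=0.4807;  θ1 = -1.3043+1.7404 ≈ 0.4361
rotate P by −φ2: (-0.1559, 0.0399, -0.4637)
  A=0.3259, B=-0.4637, C=(l²−L²−A²−y'²−z²)/(2L)=-0.3635
  θ2 = atan2(B,A) + arccos(C/0.5668) = 1.3089
φ3=240.0° → target in arm frame (0.1125, 0.1151)
  A cos θ + B sin θ = C:  0.0575·cos θ + -0.4637·sin θ = 0.0168
  θ3 = atan2(B,A) + arccos(C/0.4672) = 0.0873

θ₁ = 0.4361, θ₂ = 1.3089, θ₃ = 0.0873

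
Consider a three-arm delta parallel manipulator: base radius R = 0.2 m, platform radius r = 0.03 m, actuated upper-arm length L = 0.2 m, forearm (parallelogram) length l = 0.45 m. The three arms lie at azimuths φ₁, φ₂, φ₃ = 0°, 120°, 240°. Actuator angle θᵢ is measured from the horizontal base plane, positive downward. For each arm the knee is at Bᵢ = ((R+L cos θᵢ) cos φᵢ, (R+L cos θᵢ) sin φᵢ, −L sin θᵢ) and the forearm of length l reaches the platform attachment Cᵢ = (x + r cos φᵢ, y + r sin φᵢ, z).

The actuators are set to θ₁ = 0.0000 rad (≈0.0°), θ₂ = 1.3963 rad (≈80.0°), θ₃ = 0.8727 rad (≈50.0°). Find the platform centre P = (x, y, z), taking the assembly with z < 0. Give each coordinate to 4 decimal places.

(0.1901, -0.0973, -0.4008)

arm 1 at φ=0.0°: ρ1 = 0.3700;  S1 = (0.3700, 0.0000, 0.0000)
S2 = (0.2047·cos120.0°, 0.2047·sin120.0°, -0.1970) = (-0.1024, 0.1773, -0.1970)
arm 3 at φ=240.0°: ρ3 = 0.2986;  S3 = (-0.1493, -0.2586, -0.1532)
|S₂|²−|S₁|² = -0.0562;  |S₃|²−|S₁|² = -0.0243
plane₁₂: -0.9447x+0.3546y+-0.3939z = -0.0562
det = 0.8568;  x = 0.0440+-0.3646z,  y = -0.0413+0.1396z
into |P−S₁|² = l²: 1.1524z² + 0.2262z + -0.0945 = 0;  Δ = 0.4867;  z = -0.4008 or 0.2046 → z<0 root = -0.4008
x = 0.1901, y = -0.0973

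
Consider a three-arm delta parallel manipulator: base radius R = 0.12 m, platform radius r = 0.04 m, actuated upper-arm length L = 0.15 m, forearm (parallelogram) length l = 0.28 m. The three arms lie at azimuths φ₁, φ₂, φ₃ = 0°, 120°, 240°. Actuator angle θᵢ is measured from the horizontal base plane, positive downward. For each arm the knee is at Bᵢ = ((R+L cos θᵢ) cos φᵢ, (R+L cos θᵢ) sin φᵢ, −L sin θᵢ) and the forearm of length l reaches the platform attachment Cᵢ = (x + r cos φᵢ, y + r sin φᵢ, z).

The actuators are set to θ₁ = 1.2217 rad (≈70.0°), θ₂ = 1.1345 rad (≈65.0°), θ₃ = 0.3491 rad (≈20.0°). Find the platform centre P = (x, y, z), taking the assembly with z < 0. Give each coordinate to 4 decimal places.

φ1=0.0°: virtual centre (0.1313, 0.0000, -0.1410), radius l
arm 2 at φ=120.0°: ρ2 = 0.1434;  O2 = (-0.0717, 0.1242, -0.1359)
arm 3 at φ=240.0°: ρ3 = 0.2210;  O3 = (-0.1105, -0.1914, -0.0513)
|O₂|²−|O₁|² = 0.0019;  |O₃|²−|O₁|² = 0.0143
linear system: -0.4060x+0.2484y = 0.0019−0.0100z; -0.4836x+-0.3827y = 0.0143−0.1793z
Cramer: x(z) = -0.0156+0.1755z;  y(z) = -0.0177+0.2467z
sphere 1 gives Az²+Bz+C=0 with A=1.0917, B=0.2216, C=-0.0366;  B²−4AC=0.2090;  roots -0.3109, 0.1079;  negative root z = -0.3109
x = -0.0702, y = -0.0944

(-0.0702, -0.0944, -0.3109)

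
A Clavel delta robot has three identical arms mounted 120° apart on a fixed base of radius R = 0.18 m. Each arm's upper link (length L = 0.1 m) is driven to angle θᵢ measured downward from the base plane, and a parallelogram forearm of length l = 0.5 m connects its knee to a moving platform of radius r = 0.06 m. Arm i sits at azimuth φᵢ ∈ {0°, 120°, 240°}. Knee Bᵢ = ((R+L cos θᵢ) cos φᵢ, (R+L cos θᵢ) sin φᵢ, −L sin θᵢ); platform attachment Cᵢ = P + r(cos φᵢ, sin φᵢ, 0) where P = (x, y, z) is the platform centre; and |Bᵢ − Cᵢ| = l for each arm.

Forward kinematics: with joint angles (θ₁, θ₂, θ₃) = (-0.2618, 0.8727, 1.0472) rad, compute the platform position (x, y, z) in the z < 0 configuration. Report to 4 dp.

arm 1 at φ=0.0°: (R−r)+L cos θ1 = 0.2166;  O1 = (0.2166, 0.0000, 0.0259)
arm 2 at φ=120.0°: (R−r)+L cos θ2 = 0.1843;  O2 = (-0.0921, 0.1596, -0.0766)
φ3=240.0°: virtual centre (-0.0850, -0.1472, -0.0866), radius l
subtract pairs → two planes through P
linear system: -0.6175x+0.3192y = -0.0078−-0.2050z; -0.6032x+-0.2944y = -0.0112−-0.2250z
det = 0.3743;  x = 0.0156+-0.3531z,  y = 0.0059+-0.0408z
quadratic in z: (1.1263)z²+(0.0896)z+(-0.2089)=0, √Δ=0.9743 → z ∈ {-0.4723, 0.3927}; z = -0.4723 (taking z<0)
x = 0.1824, y = 0.0252

(0.1824, 0.0252, -0.4723)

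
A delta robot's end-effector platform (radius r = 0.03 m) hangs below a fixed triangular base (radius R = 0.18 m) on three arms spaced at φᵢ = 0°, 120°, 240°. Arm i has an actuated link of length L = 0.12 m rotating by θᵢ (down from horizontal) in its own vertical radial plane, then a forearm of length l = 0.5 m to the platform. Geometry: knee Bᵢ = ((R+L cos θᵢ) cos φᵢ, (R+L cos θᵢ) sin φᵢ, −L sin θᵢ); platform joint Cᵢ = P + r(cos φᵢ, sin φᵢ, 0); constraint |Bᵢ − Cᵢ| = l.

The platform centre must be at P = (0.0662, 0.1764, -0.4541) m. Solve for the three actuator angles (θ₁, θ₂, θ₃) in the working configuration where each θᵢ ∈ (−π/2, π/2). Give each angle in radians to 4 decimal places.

arm 1 (φ=0.0°): x'=0.0662, y'=0.1764
  A=0.0838, B=-0.4541, C=(l²−L²−A²−y'²−z²)/(2L)=-0.0364
  √(A²+B²)=0.4618;  θ1 = -1.3883+1.6498 ≈ 0.2615
arm 2 (φ=120.0°): x'=0.1197, y'=-0.1455
  A cos θ + B sin θ = C:  0.0303·cos θ + -0.4541·sin θ = 0.0304
  θ2 = atan2(B,A) + arccos(C/0.4551) = -0.0001
rotate P by −φ3: (-0.1859, -0.0309, -0.4541)
  A cos θ + B sin θ = C:  0.3359·cos θ + -0.4541·sin θ = -0.3515
  γ=atan2(-0.4541,0.3359)=-0.9340;  ψ=arccos(-0.6224)=2.2426;  θ3=γ+ψ≈1.3086

θ₁ = 0.2615, θ₂ = -0.0001, θ₃ = 1.3086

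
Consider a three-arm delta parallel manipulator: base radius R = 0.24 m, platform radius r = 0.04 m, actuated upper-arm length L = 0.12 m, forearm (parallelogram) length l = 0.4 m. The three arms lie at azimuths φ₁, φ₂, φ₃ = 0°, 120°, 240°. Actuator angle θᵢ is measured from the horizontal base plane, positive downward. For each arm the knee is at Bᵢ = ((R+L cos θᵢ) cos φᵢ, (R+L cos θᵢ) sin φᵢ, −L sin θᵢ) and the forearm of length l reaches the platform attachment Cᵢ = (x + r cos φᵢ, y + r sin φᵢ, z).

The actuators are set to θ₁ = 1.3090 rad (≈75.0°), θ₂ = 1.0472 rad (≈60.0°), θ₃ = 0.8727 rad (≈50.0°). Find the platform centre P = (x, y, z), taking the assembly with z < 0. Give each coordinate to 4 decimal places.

φ1=0.0°: virtual centre (0.2311, 0.0000, -0.1159), radius l
arm 2 at φ=120.0°: e+L cos θ2 = 0.2600;  O2 = (-0.1300, 0.2252, -0.1039)
O3 = (0.2771·cos240.0°, 0.2771·sin240.0°, -0.0919) = (-0.1386, -0.2400, -0.0919)
subtract pairs → two planes through P
plane₁₂: -0.7221x+0.4503y+0.0240z = 0.0116
Cramer: x(z) = -0.0204+0.0487z;  y(z) = -0.0070+0.0249z
sphere 1 gives Az²+Bz+C=0 with A=1.0030, B=0.2070, C=-0.0833;  B²−4AC=0.3770;  roots -0.4093, 0.2029;  negative root z = -0.4093
x = -0.0403, y = -0.0172

(-0.0403, -0.0172, -0.4093)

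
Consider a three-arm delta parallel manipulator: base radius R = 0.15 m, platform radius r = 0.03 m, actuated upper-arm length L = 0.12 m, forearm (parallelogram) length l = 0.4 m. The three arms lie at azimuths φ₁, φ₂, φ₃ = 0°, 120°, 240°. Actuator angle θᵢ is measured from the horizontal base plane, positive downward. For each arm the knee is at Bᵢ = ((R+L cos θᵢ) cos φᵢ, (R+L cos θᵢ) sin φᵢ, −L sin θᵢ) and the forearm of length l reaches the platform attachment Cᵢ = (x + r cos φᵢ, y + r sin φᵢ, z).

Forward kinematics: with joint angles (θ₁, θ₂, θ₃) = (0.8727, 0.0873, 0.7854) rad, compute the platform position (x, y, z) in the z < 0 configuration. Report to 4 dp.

arm 1 at φ=0.0°: ρ1 = 0.1971;  O1 = (0.1971, 0.0000, -0.0919)
arm 2 at φ=120.0°: ρ2 = 0.2395;  O2 = (-0.1198, 0.2075, -0.0105)
O3 = (0.2049·cos240.0°, 0.2049·sin240.0°, -0.0849) = (-0.1024, -0.1774, -0.0849)
eliminate P² terms by subtracting sphere 1 from 2 and 3
linear system: -0.6338x+0.4149y = 0.0102−0.1629z; -0.5991x+-0.3548y = 0.0019−0.0142z
det = 0.4735;  x = -0.0093+0.1345z,  y = 0.0104+-0.1872z
sphere 1 gives Az²+Bz+C=0 with A=1.0531, B=0.1244, C=-0.1088;  B²−4AC=0.4740;  roots -0.3860, 0.2678;  negative root z = -0.3860
x = -0.0612, y = 0.0827

(-0.0612, 0.0827, -0.3860)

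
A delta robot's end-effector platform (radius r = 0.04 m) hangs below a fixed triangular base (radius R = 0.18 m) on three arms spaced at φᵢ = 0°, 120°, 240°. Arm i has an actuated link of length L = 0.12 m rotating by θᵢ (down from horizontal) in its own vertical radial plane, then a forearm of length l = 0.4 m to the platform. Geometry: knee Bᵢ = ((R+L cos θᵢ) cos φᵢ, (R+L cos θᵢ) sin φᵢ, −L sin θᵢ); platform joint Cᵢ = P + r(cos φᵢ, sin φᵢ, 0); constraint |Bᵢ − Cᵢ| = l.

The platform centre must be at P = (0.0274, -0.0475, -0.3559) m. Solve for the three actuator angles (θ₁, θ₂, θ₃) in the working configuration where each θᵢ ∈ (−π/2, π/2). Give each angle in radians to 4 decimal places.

θ₁ = 0.2618, θ₂ = 0.6975, θ₃ = 0.2615

arm 1 (φ=0.0°): x'=0.0274, y'=-0.0475
  e−x'=0.1126;  (l²−L²−(e−x')²−y'²−z²)/2L = 0.0167
  γ=atan2(-0.3559,0.1126)=-1.2644;  ψ=arccos(0.0447)=1.5261;  θ1=γ+ψ≈0.2618
φ2=120.0° → target in arm frame (-0.0548, 0.0000)
  A=0.1948, B=-0.3559, C=(l²−L²−A²−y'²−z²)/(2L)=-0.0793
  √(A²+B²)=0.4057;  θ2 = -1.0699+1.7674 ≈ 0.6975
rotate P by −φ3: (0.0274, 0.0475, -0.3559)
  e−x'=0.1126;  (l²−L²−(e−x')²−y'²−z²)/2L = 0.0167
  γ=atan2(-0.3559,0.1126)=-1.2645;  ψ=arccos(0.0448)=1.5260;  θ3=γ+ψ≈0.2615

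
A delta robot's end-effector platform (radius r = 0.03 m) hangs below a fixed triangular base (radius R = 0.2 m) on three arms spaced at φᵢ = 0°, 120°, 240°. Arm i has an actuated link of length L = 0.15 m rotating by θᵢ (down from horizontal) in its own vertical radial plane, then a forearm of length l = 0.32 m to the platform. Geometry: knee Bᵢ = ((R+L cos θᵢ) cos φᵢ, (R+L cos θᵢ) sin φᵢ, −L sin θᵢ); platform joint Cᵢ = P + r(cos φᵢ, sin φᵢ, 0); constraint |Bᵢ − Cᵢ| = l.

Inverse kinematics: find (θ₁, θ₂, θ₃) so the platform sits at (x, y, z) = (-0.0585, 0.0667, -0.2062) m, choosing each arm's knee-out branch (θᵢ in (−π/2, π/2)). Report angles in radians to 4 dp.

rotate P by −φ1: (-0.0585, 0.0667, -0.2062)
  A cos θ + B sin θ = C:  0.2285·cos θ + -0.2062·sin θ = -0.0643
  γ=atan2(-0.2062,0.2285)=-0.7341;  ψ=arccos(-0.2088)=1.7811;  θ1=γ+ψ≈1.0470
rotate P by −φ2: (0.0870, 0.0173, -0.2062)
  A=0.0830, B=-0.2062, C=(l²−L²−A²−y'²−z²)/(2L)=0.1007
  √(A²+B²)=0.2223;  θ2 = -1.1882+1.1009 ≈ -0.0873
rotate P by −φ3: (-0.0285, -0.0840, -0.2062)
  A cos θ + B sin θ = C:  0.1985·cos θ + -0.2062·sin θ = -0.0303
  γ=atan2(-0.2062,0.1985)=-0.8044;  ψ=arccos(-0.1058)=1.6768;  θ3=γ+ψ≈0.8724

θ₁ = 1.0470, θ₂ = -0.0873, θ₃ = 0.8724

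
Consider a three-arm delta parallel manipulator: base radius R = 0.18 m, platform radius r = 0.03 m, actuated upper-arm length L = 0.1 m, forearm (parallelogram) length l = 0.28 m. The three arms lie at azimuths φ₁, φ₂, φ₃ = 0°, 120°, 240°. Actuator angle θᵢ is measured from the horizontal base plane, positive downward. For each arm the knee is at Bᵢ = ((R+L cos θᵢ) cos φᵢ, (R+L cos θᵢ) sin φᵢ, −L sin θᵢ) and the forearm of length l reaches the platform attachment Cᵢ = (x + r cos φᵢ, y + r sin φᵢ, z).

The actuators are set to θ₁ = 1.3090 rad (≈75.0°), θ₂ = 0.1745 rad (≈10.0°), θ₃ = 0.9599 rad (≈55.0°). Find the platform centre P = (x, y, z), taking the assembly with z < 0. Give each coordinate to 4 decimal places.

φ1=0.0°: virtual centre (0.1759, 0.0000, -0.0966), radius l
arm 2 at φ=120.0°: ρ2 = 0.2485;  centre 2 = (-0.1242, 0.2152, -0.0174)
φ3=240.0°: virtual centre (-0.1037, -0.1796, -0.0819), radius l
eliminate P² terms by subtracting sphere 1 from 2 and 3
plane₁₂: -0.6002x+0.4304y+0.1585z = 0.0218
Cramer: x(z) = -0.0261+0.1524z;  y(z) = 0.0143-0.1556z
quadratic in z: (1.0474)z²+(0.1272)z+(-0.0281)=0, √Δ=0.3659 → z ∈ {-0.2354, 0.1139}; z = -0.2354 (taking z<0)
x = -0.0619, y = 0.0509

(-0.0619, 0.0509, -0.2354)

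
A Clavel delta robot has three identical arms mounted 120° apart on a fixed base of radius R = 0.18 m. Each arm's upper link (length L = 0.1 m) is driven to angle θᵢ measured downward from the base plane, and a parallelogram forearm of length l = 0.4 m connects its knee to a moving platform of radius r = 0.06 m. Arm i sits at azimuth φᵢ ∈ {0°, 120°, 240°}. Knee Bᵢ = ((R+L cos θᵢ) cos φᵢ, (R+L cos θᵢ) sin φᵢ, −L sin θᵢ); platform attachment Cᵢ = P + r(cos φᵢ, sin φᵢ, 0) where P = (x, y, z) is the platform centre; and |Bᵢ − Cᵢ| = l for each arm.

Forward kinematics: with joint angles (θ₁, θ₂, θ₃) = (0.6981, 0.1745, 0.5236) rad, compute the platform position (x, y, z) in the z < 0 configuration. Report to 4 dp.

φ1=0.0°: virtual centre (0.1966, 0.0000, -0.0643), radius l
arm 2 at φ=120.0°: ρ2 = 0.2185;  O2 = (-0.1092, 0.1892, -0.0174)
arm 3 at φ=240.0°: ρ3 = 0.2066;  O3 = (-0.1033, -0.1789, -0.0500)
subtract pairs → two planes through P
plane₁₂: -0.6117x+0.3784y+0.0938z = 0.0052
det = 0.4459;  x = -0.0062+0.0995z,  y = 0.0038+-0.0871z
quadratic in z: (1.0175)z²+(0.0875)z+(-0.1147)=0, √Δ=0.6888 → z ∈ {-0.3815, 0.2955}; z = -0.3815 (taking z<0)
x = -0.0442, y = 0.0370

(-0.0442, 0.0370, -0.3815)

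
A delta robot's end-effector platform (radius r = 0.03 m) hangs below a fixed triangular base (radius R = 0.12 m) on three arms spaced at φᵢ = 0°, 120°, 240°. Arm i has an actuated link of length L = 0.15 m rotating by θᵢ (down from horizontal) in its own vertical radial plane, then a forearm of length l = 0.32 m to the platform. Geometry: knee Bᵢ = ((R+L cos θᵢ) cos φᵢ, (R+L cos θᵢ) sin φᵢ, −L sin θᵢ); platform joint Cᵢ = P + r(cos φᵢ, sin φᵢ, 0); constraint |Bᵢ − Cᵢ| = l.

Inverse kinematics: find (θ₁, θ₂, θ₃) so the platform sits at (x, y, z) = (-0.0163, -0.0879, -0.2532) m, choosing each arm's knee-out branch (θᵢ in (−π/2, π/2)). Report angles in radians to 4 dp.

rotate P by −φ1: (-0.0163, -0.0879, -0.2532)
  A=0.1063, B=-0.2532, C=(l²−L²−A²−y'²−z²)/(2L)=-0.0108
  √(A²+B²)=0.2746;  θ1 = -1.1733+1.6101 ≈ 0.4368
arm 2 (φ=120.0°): x'=-0.0680, y'=0.0581
  A=0.1580, B=-0.2532, C=(l²−L²−A²−y'²−z²)/(2L)=-0.0418
  θ2 = atan2(B,A) + arccos(C/0.2984) = 0.6983
φ3=240.0° → target in arm frame (0.0843, 0.0298)
  e−x'=0.0057;  (l²−L²−(e−x')²−y'²−z²)/2L = 0.0496
  θ3 = atan2(B,A) + arccos(C/0.2533) = -0.1743

θ₁ = 0.4368, θ₂ = 0.6983, θ₃ = -0.1743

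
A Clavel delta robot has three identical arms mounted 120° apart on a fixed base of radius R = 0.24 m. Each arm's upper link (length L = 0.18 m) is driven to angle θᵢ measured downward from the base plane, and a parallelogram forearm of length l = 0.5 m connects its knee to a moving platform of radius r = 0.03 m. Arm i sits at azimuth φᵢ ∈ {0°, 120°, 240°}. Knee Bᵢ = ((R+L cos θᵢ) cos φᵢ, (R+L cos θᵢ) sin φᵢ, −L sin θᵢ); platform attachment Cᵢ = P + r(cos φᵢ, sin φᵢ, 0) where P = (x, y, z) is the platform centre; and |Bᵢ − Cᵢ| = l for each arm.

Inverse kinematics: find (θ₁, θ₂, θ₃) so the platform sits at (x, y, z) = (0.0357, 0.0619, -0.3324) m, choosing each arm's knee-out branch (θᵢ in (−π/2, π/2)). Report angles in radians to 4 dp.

θ₁ = -0.0869, θ₂ = -0.0873, θ₃ = 0.5238

arm 1 (φ=0.0°): x'=0.0357, y'=0.0619
  e−x'=0.1743;  (l²−L²−(e−x')²−y'²−z²)/2L = 0.2025
  √(A²+B²)=0.3753;  θ1 = -1.0878+1.0009 ≈ -0.0869
arm 2 (φ=120.0°): x'=0.0358, y'=-0.0619
  A cos θ + B sin θ = C:  0.1742·cos θ + -0.3324·sin θ = 0.2026
  √(A²+B²)=0.3753;  θ2 = -1.0880+1.0007 ≈ -0.0873
rotate P by −φ3: (-0.0715, 0.0000, -0.3324)
  e−x'=0.2815;  (l²−L²−(e−x')²−y'²−z²)/2L = 0.0775
  √(A²+B²)=0.4356;  θ3 = -0.8682+1.3920 ≈ 0.5238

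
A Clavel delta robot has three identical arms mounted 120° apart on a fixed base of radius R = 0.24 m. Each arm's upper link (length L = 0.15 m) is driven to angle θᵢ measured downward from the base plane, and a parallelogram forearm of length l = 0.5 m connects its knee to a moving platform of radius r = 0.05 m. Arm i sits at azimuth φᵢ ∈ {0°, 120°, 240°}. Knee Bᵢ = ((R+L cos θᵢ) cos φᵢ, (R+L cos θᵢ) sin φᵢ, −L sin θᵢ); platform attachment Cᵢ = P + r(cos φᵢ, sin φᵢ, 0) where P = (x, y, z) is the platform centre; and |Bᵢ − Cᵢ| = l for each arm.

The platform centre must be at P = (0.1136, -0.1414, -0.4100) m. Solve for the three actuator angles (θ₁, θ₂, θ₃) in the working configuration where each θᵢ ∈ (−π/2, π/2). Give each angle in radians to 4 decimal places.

rotate P by −φ1: (0.1136, -0.1414, -0.4100)
  e−x'=0.0764;  (l²−L²−(e−x')²−y'²−z²)/2L = 0.1119
  θ1 = atan2(B,A) + arccos(C/0.4171) = -0.0874
arm 2 (φ=120.0°): x'=-0.1793, y'=-0.0277
  e−x'=0.3693;  (l²−L²−(e−x')²−y'²−z²)/2L = -0.2591
  θ2 = atan2(B,A) + arccos(C/0.5518) = 1.2219
φ3=240.0° → target in arm frame (0.0657, 0.1691)
  A cos θ + B sin θ = C:  0.1243·cos θ + -0.4100·sin θ = 0.0512
  √(A²+B²)=0.4284;  θ3 = -1.2763+1.4511 ≈ 0.1747

θ₁ = -0.0874, θ₂ = 1.2219, θ₃ = 0.1747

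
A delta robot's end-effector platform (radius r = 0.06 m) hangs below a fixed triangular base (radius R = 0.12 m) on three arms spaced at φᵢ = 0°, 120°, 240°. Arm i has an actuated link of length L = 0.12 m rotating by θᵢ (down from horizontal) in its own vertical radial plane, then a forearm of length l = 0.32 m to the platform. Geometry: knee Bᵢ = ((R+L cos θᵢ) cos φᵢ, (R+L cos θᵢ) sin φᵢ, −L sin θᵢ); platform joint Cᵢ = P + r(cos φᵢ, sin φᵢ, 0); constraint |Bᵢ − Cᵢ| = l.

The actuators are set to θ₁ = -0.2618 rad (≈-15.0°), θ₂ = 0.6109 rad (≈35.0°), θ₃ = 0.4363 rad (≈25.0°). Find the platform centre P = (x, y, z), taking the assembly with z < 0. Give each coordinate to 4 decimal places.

(0.1018, -0.0220, -0.2795)

arm 1 at φ=0.0°: (R−r)+L cos θ1 = 0.1759;  centre 1 = (0.1759, 0.0000, 0.0311)
centre 2 = (0.1583·cos120.0°, 0.1583·sin120.0°, -0.0688) = (-0.0791, 0.1371, -0.0688)
arm 3 at φ=240.0°: (R−r)+L cos θ3 = 0.1688;  centre 3 = (-0.0844, -0.1461, -0.0507)
eliminate P² terms by subtracting sphere 1 from 2 and 3
plane₁₂: -0.5101x+0.2742y+-0.1998z = -0.0021
Cramer: x(z) = 0.0029-0.3537z;  y(z) = -0.0023+0.0705z
quadratic in z: (1.1301)z²+(0.0599)z+(-0.0715)=0, √Δ=0.5717 → z ∈ {-0.2795, 0.2264}; z = -0.2795 (taking z<0)
x = 0.1018, y = -0.0220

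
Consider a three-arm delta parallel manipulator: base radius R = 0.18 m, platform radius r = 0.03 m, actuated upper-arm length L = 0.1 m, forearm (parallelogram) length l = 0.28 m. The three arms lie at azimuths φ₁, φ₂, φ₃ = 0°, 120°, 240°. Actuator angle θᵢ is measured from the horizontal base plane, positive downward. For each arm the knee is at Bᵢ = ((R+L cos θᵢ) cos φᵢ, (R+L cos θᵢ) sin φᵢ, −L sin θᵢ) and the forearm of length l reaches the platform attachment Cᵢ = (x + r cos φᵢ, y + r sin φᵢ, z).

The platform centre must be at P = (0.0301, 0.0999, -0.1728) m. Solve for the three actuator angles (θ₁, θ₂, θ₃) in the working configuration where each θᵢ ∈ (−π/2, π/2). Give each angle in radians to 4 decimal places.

θ₁ = 0.2627, θ₂ = -0.3496, θ₃ = 1.3966

rotate P by −φ1: (0.0301, 0.0999, -0.1728)
  A=0.1199, B=-0.1728, C=(l²−L²−A²−y'²−z²)/(2L)=0.0709
  θ1 = atan2(B,A) + arccos(C/0.2103) = 0.2627
φ2=120.0° → target in arm frame (0.0715, -0.0760)
  e−x'=0.0785;  (l²−L²−(e−x')²−y'²−z²)/2L = 0.1330
  θ2 = atan2(B,A) + arccos(C/0.1898) = -0.3496
arm 3 (φ=240.0°): x'=-0.1016, y'=-0.0239
  A=0.2516, B=-0.1728, C=(l²−L²−A²−y'²−z²)/(2L)=-0.1266
  γ=atan2(-0.1728,0.2516)=-0.6019;  ψ=arccos(-0.4147)=1.9985;  θ3=γ+ψ≈1.3966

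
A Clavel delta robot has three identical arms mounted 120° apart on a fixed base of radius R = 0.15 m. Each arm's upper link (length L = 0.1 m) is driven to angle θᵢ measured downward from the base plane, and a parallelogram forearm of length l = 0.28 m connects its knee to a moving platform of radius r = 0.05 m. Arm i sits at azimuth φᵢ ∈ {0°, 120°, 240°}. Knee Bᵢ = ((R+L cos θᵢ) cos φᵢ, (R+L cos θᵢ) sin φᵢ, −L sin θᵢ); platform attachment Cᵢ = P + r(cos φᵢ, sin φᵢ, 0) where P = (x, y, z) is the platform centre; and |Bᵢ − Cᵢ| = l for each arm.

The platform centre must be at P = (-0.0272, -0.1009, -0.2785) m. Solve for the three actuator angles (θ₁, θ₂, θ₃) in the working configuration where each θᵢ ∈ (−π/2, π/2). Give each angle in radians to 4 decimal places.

arm 1 (φ=0.0°): x'=-0.0272, y'=-0.1009
  e−x'=0.1272;  (l²−L²−(e−x')²−y'²−z²)/2L = -0.1776
  √(A²+B²)=0.3062;  θ1 = -1.1424+2.1897 ≈ 1.0473
rotate P by −φ2: (-0.0738, 0.0740, -0.2785)
  A=0.1738, B=-0.2785, C=(l²−L²−A²−y'²−z²)/(2L)=-0.2242
  γ=atan2(-0.2785,0.1738)=-1.0129;  ψ=arccos(-0.6830)=2.3226;  θ2=γ+ψ≈1.3097
rotate P by −φ3: (0.1010, 0.0269, -0.2785)
  A=-0.0010, B=-0.2785, C=(l²−L²−A²−y'²−z²)/(2L)=-0.0494
  γ=atan2(-0.2785,-0.0010)=-1.5743;  ψ=arccos(-0.1775)=1.7492;  θ3=γ+ψ≈0.1749

θ₁ = 1.0473, θ₂ = 1.3097, θ₃ = 0.1749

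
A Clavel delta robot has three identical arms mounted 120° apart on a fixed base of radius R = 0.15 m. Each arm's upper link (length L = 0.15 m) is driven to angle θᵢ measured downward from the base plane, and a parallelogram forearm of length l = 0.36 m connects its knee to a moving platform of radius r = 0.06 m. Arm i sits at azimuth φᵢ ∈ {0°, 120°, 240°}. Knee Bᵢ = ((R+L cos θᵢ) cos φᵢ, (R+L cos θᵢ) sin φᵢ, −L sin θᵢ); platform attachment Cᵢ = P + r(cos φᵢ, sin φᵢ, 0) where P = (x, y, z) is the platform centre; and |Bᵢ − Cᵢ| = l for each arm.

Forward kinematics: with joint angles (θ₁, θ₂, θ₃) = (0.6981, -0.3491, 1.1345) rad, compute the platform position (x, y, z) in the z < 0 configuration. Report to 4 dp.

(-0.0291, 0.1852, -0.2979)

φ1=0.0°: virtual centre (0.2049, 0.0000, -0.0964), radius l
centre 2 = (0.2310·cos120.0°, 0.2310·sin120.0°, 0.0513) = (-0.1155, 0.2000, 0.0513)
φ3=240.0°: virtual centre (-0.0767, -0.1328, -0.1359), radius l
subtract pairs → two planes through P
plane₁₂: -0.6408x+0.4000y+0.2954z = 0.0047
det = 0.3955;  x = 0.0062+0.1185z,  y = 0.0217+-0.5488z
quadratic in z: (1.3152)z²+(0.1219)z+(-0.0804)=0, √Δ=0.6615 → z ∈ {-0.2979, 0.2051}; z = -0.2979 (taking z<0)
x = -0.0291, y = 0.1852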